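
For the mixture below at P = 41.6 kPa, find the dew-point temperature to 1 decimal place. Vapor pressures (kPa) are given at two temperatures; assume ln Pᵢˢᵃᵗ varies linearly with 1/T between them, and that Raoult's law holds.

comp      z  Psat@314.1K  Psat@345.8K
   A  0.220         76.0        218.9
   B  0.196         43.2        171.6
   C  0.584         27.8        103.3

Dew-point temperature: Σzᵢ·P/Pᵢˢᵃᵗ(T) = 1. Interpolate ln Pᵢˢᵃᵗ = aᵢ + bᵢ/T.
  T = 314.1 K: ΣzᵢP/Pᵢˢᵃᵗ = 1.1831
  T = 345.8 K: ΣzᵢP/Pᵢˢᵃᵗ = 0.3245
  T = 330.0 K: ΣzᵢP/Pᵢˢᵃᵗ = 0.5988
  T = 322.1 K: ΣzᵢP/Pᵢˢᵃᵗ = 0.8327
  T = 318.1 K: ΣzᵢP/Pᵢˢᵃᵗ = 0.9903
  T = 316.1 K: ΣzᵢP/Pᵢˢᵃᵗ = 1.0818
Interpolating between 316.1 K and 318.1 K gives T ≈ 317.9 K.

T = 317.9 K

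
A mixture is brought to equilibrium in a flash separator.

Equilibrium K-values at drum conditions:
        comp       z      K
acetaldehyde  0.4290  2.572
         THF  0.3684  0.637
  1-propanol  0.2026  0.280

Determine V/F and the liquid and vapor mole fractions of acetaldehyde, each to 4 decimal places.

Iterate (Newton) starting at V/F = 0.6:
  V/F = 0.6000: g = -0.08073, g' = -0.6856 → V/F = 0.4823
  V/F = 0.4823: g = -0.00198, g' = -0.6608 → V/F = 0.4793
Converged at V/F = 0.4793.
Compositions from xᵢ = zᵢ/(1+V/F(Kᵢ−1)), yᵢ = Kᵢxᵢ:
  acetaldehyde: x = 0.2447, y = 0.6293
  THF: x = 0.4460, y = 0.2841
  1-propanol: x = 0.3093, y = 0.0866

V/F = 0.4793, x_acetaldehyde = 0.2447, y_acetaldehyde = 0.6293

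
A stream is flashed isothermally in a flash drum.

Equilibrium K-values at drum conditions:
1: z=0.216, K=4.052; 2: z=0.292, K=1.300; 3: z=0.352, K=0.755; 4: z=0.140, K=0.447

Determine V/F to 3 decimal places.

V/F = 0.845

Iterate (Newton) starting at V/F = 0.5:
  V/F = 0.500: g = 0.1319, g' = -0.444 → V/F = 0.797
  V/F = 0.797: g = 0.0173, g' = -0.357 → V/F = 0.845
Converged at V/F = 0.845.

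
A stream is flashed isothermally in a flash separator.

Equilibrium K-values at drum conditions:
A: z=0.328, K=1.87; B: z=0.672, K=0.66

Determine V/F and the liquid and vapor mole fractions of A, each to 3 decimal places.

V/F = 0.192, x_A = 0.281, y_A = 0.525

Binary case is linear: z₁(K₁−1)(1+V/F(K₂−1)) + z₂(K₂−1)(1+V/F(K₁−1)) = 0
⇒ V/F = [z₁(K₁−1)+z₂(K₂−1)] / [−(K₁−1)(K₂−1)] = 0.0569/0.2958 = 0.192
Compositions from xᵢ = zᵢ/(1+V/F(Kᵢ−1)), yᵢ = Kᵢxᵢ:
  A: x = 0.281, y = 0.525
  B: x = 0.719, y = 0.475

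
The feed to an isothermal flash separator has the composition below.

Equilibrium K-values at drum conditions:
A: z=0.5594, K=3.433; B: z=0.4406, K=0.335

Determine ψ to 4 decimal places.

Binary case is linear: z₁(K₁−1)(1+ψ(K₂−1)) + z₂(K₂−1)(1+ψ(K₁−1)) = 0
⇒ ψ = [z₁(K₁−1)+z₂(K₂−1)] / [−(K₁−1)(K₂−1)] = 1.06802/1.61794 = 0.6601

ψ = 0.6601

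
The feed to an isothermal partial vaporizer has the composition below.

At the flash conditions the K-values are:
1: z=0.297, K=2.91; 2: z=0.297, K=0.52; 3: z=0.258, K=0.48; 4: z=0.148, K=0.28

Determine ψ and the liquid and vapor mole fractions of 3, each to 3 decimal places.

ψ = 0.175, x_3 = 0.284, y_3 = 0.136

Let ψ = V/F and solve Σ zᵢ(Kᵢ−1)/(1+ψ(Kᵢ−1)) = 0.
g(0) = ΣzᵢKᵢ − 1 = 0.184 and g(1) = 1 − Σzᵢ/Kᵢ = -0.739, so a root lies in (0, 1).
Newton–Raphson from ψ = 0.5:
  ψ = 0.500: g = -0.2452, g' = -0.717 → ψ = 0.158
  ψ = 0.158: g = 0.0152, g' = -0.900 → ψ = 0.175
Converged at ψ = 0.175.
Compositions from xᵢ = zᵢ/(1+ψ(Kᵢ−1)), yᵢ = Kᵢxᵢ:
  1: x = 0.223, y = 0.648
  2: x = 0.324, y = 0.169
  3: x = 0.284, y = 0.136
  4: x = 0.169, y = 0.047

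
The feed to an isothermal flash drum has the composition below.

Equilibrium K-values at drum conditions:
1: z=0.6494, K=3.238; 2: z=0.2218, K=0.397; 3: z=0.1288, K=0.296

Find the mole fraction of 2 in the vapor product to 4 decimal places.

Newton–Raphson from ψ = 0.5:
  ψ = 0.5000: g = 0.35446, g' = -1.0417 → ψ = 0.8403
  ψ = 0.8403: g = 0.01143, g' = -1.1060 → ψ = 0.8506
  ψ = 0.8506: g = -0.00008, g' = -1.1224 → ψ = 0.8505
Converged at ψ = 0.8505.
Compositions from xᵢ = zᵢ/(1+ψ(Kᵢ−1)), yᵢ = Kᵢxᵢ:
  1: x = 0.2237, y = 0.7242
  2: x = 0.4553, y = 0.1808
  3: x = 0.3210, y = 0.0950

y_2 = 0.1808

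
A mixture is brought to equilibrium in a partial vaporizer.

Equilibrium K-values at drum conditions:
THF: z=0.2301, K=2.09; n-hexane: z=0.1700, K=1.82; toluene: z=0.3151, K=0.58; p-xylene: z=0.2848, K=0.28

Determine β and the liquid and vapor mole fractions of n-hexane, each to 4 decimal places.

Rachford–Rice: g(β) = Σ zᵢ(Kᵢ−1)/(1+β(Kᵢ−1)) = 0.
Check two-phase: ΣzᵢKᵢ = 1.0528 > 1 and Σzᵢ/Kᵢ = 1.7639 > 1, so g(0) = 0.0528 > 0 and g(1) = -0.7639 < 0.
Newton iteration, β⁰ = 0.4:
  β = 0.4000: g = -0.16744, g' = -0.5689 → β = 0.1057
  β = 0.1057: g = -0.00726, g' = -0.5504 → β = 0.0925
  β = 0.0925: g = 0.00002, g' = -0.5540 → β = 0.0926
Converged at β = 0.0926.
Compositions from xᵢ = zᵢ/(1+β(Kᵢ−1)), yᵢ = Kᵢxᵢ:
  THF: x = 0.2090, y = 0.4368
  n-hexane: x = 0.1580, y = 0.2876
  toluene: x = 0.3278, y = 0.1901
  p-xylene: x = 0.3051, y = 0.0854

β = 0.0926, x_n-hexane = 0.1580, y_n-hexane = 0.2876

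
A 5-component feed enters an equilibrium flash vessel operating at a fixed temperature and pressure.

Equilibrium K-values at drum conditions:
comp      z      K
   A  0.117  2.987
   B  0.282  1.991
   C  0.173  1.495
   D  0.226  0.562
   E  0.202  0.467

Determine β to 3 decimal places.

Newton–Raphson from β = 0.5:
  β = 0.500: g = 0.0986, g' = -0.445 → β = 0.722
  β = 0.722: g = 0.0019, g' = -0.439 → β = 0.726
Converged at β = 0.726.

β = 0.726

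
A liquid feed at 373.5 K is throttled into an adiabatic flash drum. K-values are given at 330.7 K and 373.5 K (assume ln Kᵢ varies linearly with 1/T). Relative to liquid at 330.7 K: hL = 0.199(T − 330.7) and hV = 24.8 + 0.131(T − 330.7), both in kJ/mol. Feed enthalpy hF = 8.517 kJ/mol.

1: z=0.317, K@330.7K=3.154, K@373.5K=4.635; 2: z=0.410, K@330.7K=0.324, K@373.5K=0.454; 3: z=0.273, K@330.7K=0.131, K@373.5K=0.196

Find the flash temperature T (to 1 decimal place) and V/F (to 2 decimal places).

Adiabatic flash: solve Rachford–Rice at each trial T, then check hF = ψ·hV(T) + (1−ψ)·hL(T).
  T = 330.7 K: K = (3.154, 0.324, 0.131), RR gives ψ = 0.103, H_out = 2.561 kJ/mol
  T = 373.5 K: K = (4.635, 0.454, 0.196), RR gives ψ = 0.296, H_out = 14.997 kJ/mol
  T = 352.1 K: K = (3.868, 0.387, 0.162), RR gives ψ = 0.211, H_out = 9.188 kJ/mol
  T = 341.4 K: K = (3.504, 0.355, 0.146), RR gives ψ = 0.161, H_out = 6.015 kJ/mol
  T = 346.8 K: K = (3.686, 0.371, 0.154), RR gives ψ = 0.187, H_out = 7.645 kJ/mol
  T = 349.5 K: K = (3.779, 0.380, 0.158), RR gives ψ = 0.200, H_out = 8.437 kJ/mol
  T = 350.8 K: K = (3.823, 0.384, 0.160), RR gives ψ = 0.205, H_out = 8.814 kJ/mol
Linear interpolation between T = 349.5 (H_out = 8.437) and T = 350.8 (H_out = 8.814) on hF = 8.517 gives T ≈ 349.8 K, at which ψ = 0.20.

T = 349.8 K, V/F = 0.20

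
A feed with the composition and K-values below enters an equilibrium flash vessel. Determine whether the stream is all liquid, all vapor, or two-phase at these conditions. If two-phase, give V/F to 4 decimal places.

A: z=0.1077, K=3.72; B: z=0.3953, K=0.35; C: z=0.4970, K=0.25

ΣzᵢKᵢ = 0.6632; Σzᵢ/Kᵢ = 3.1464.
Since ΣzᵢKᵢ < 1 the mixture is below its bubble point — single liquid phase.

all liquid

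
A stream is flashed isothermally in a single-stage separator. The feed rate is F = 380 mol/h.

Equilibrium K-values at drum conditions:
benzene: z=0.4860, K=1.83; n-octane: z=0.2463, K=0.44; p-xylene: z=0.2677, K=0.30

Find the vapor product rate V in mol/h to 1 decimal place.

V = 56.1 mol/h

Rachford–Rice: g(β) = Σ zᵢ(Kᵢ−1)/(1+β(Kᵢ−1)) = 0.
Feasibility: ΣzᵢKᵢ = 1.0781, Σzᵢ/Kᵢ = 1.7177 — both > 1, two phases present.
Iterate (Newton) starting at β = 0.39:
  β = 0.3900: g = -0.12949, g' = -0.5657 → β = 0.1611
  β = 0.1611: g = -0.00701, g' = -0.5204 → β = 0.1476
Converged at β = 0.1476.
Then V = β·F = 0.1476·380 = 56.1 mol/h and L = F − V = 323.9 mol/h.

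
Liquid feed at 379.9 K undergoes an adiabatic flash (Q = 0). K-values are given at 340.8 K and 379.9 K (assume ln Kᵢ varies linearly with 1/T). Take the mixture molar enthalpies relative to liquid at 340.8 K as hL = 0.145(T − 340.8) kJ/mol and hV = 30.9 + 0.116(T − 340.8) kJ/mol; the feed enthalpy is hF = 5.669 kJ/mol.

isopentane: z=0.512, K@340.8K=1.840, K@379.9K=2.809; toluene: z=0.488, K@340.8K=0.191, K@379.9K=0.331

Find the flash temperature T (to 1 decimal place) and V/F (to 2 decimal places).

T = 347.3 K, V/F = 0.15

Adiabatic flash: solve Rachford–Rice at each trial T, then check hF = ψ·hV(T) + (1−ψ)·hL(T).
  T = 340.8 K: K = (1.840, 0.191), RR gives ψ = 0.052, H_out = 1.605 kJ/mol
  T = 379.9 K: K = (2.809, 0.331), RR gives ψ = 0.496, H_out = 20.420 kJ/mol
  T = 360.4 K: K = (2.301, 0.255), RR gives ψ = 0.312, H_out = 12.321 kJ/mol
  T = 350.6 K: K = (2.064, 0.222), RR gives ψ = 0.199, H_out = 7.522 kJ/mol
  T = 345.7 K: K = (1.950, 0.206), RR gives ψ = 0.131, H_out = 4.752 kJ/mol
  T = 348.1 K: K = (2.006, 0.214), RR gives ψ = 0.166, H_out = 6.148 kJ/mol
Linear interpolation between T = 345.7 (H_out = 4.752) and T = 348.1 (H_out = 6.148) on hF = 5.669 gives T ≈ 347.3 K, at which ψ = 0.15.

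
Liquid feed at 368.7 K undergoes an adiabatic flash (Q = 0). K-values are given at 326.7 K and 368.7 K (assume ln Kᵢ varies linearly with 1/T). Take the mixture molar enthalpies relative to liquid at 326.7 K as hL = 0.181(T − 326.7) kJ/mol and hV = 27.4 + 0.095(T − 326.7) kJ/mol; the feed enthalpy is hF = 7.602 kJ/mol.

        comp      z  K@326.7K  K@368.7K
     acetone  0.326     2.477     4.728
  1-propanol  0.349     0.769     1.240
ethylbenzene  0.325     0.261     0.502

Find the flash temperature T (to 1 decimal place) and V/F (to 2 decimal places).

Adiabatic flash: solve Rachford–Rice at each trial T, then check hF = ψ·hV(T) + (1−ψ)·hL(T).
  T = 326.7 K: K = (2.477, 0.769, 0.261), RR gives ψ = 0.208, H_out = 5.693 kJ/mol
  T = 368.7 K: K = (4.728, 1.240, 0.502), RR gives ψ = 1.000, H_out = 31.390 kJ/mol
  T = 347.7 K: K = (3.490, 0.991, 0.369), RR gives ψ = 0.588, H_out = 18.860 kJ/mol
  T = 337.2 K: K = (2.956, 0.876, 0.312), RR gives ψ = 0.406, H_out = 12.648 kJ/mol
  T = 331.9 K: K = (2.707, 0.821, 0.286), RR gives ψ = 0.310, H_out = 9.283 kJ/mol
  T = 329.3 K: K = (2.591, 0.795, 0.273), RR gives ψ = 0.260, H_out = 7.533 kJ/mol
  T = 330.6 K: K = (2.649, 0.808, 0.279), RR gives ψ = 0.285, H_out = 8.418 kJ/mol
Linear interpolation between T = 329.3 (H_out = 7.533) and T = 330.6 (H_out = 8.418) on hF = 7.602 gives T ≈ 329.4 K, at which ψ = 0.26.

T = 329.4 K, V/F = 0.26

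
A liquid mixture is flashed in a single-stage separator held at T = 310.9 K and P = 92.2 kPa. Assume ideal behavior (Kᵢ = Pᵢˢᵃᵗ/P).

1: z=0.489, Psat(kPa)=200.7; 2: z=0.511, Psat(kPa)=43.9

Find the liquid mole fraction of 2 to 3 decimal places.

Raoult's law: Kᵢ = Pᵢˢᵃᵗ/P = Pᵢˢᵃᵗ/92.2.
  K_1 = 200.7/92.2 = 2.17679, K_2 = 43.9/92.2 = 0.47614
Rachford–Rice: g(V/F) = Σ zᵢ(Kᵢ−1)/(1+V/F(Kᵢ−1)) = 0.
Check two-phase: ΣzᵢKᵢ = 1.308 > 1 and Σzᵢ/Kᵢ = 1.298 > 1, so g(0) = 0.308 > 0 and g(1) = -0.298 < 0.
Binary case is linear: z₁(K₁−1)(1+V/F(K₂−1)) + z₂(K₂−1)(1+V/F(K₁−1)) = 0
⇒ V/F = [z₁(K₁−1)+z₂(K₂−1)] / [−(K₁−1)(K₂−1)] = 0.3078/0.6165 = 0.499
Compositions from xᵢ = zᵢ/(1+V/F(Kᵢ−1)), yᵢ = Kᵢxᵢ:
  1: x = 0.308, y = 0.671
  2: x = 0.692, y = 0.329

x_2 = 0.692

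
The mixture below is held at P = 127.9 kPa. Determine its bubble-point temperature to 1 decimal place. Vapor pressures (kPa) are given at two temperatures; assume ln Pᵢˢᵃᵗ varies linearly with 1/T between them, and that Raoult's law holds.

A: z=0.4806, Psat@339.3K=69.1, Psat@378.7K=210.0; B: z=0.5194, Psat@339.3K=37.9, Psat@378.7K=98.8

Bubble-point temperature: ΣzᵢPᵢˢᵃᵗ(T) = P. Interpolate ln Pᵢˢᵃᵗ = aᵢ + bᵢ/T.
  T = 339.3 K: ΣzᵢPᵢˢᵃᵗ = 52.89 kPa
  T = 378.7 K: ΣzᵢPᵢˢᵃᵗ = 152.24 kPa
  T = 359.0 K: ΣzᵢPᵢˢᵃᵗ = 92.32 kPa
  T = 368.9 K: ΣzᵢPᵢˢᵃᵗ = 119.48 kPa
  T = 373.8 K: ΣzᵢPᵢˢᵃᵗ = 135.08 kPa
  T = 371.4 K: ΣzᵢPᵢˢᵃᵗ = 127.25 kPa
Interpolating between 371.4 K and 373.8 K gives T ≈ 371.6 K.

T = 371.6 K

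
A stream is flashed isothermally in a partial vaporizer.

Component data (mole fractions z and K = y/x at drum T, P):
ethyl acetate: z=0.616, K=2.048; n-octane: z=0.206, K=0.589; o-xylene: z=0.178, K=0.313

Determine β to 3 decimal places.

β = 0.729

Newton–Raphson from β = 0.5:
  β = 0.500: g = 0.1308, g' = -0.541 → β = 0.742
  β = 0.742: g = -0.0078, g' = -0.635 → β = 0.729
Converged at β = 0.729.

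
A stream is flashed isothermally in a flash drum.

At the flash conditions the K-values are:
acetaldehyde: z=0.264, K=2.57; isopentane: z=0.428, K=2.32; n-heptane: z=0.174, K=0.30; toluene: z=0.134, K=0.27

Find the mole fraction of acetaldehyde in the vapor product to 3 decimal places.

y_acetaldehyde = 0.311

Material balance + equilibrium reduce to Σ zᵢ(Kᵢ−1)/(1+ψ(Kᵢ−1)) = 0.
Check two-phase: ΣzᵢKᵢ = 1.760 > 1 and Σzᵢ/Kᵢ = 1.364 > 1, so g(0) = 0.760 > 0 and g(1) = -0.364 < 0.
Newton iteration, ψ⁰ = 0.5:
  ψ = 0.500: g = 0.2311, g' = -0.854 → ψ = 0.771
  ψ = 0.771: g = -0.0205, g' = -1.092 → ψ = 0.752
Converged at ψ = 0.752.
Compositions from xᵢ = zᵢ/(1+ψ(Kᵢ−1)), yᵢ = Kᵢxᵢ:
  acetaldehyde: x = 0.121, y = 0.311
  isopentane: x = 0.215, y = 0.498
  n-heptane: x = 0.367, y = 0.110
  toluene: x = 0.297, y = 0.080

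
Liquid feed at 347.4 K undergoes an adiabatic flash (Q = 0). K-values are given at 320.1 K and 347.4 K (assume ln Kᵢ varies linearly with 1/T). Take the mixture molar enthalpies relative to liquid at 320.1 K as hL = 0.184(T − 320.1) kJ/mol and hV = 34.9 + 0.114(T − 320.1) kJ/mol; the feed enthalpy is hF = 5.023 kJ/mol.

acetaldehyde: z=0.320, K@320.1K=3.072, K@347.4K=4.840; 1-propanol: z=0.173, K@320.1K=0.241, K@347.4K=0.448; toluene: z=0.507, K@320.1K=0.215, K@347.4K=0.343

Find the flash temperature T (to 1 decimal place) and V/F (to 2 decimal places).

Adiabatic flash: solve Rachford–Rice at each trial T, then check hF = ψ·hV(T) + (1−ψ)·hL(T).
  T = 320.1 K: K = (3.072, 0.241, 0.215), RR gives ψ = 0.083, H_out = 2.894 kJ/mol
  T = 347.4 K: K = (4.840, 0.448, 0.343), RR gives ψ = 0.330, H_out = 15.907 kJ/mol
  T = 333.8 K: K = (3.895, 0.333, 0.274), RR gives ψ = 0.215, H_out = 9.829 kJ/mol
  T = 327.0 K: K = (3.471, 0.285, 0.244), RR gives ψ = 0.154, H_out = 6.563 kJ/mol
  T = 323.6 K: K = (3.270, 0.262, 0.229), RR gives ψ = 0.120, H_out = 4.812 kJ/mol
  T = 325.3 K: K = (3.370, 0.273, 0.236), RR gives ψ = 0.137, H_out = 5.699 kJ/mol
Linear interpolation between T = 323.6 (H_out = 4.812) and T = 325.3 (H_out = 5.699) on hF = 5.023 gives T ≈ 324.0 K, at which ψ = 0.12.

T = 324.0 K, V/F = 0.12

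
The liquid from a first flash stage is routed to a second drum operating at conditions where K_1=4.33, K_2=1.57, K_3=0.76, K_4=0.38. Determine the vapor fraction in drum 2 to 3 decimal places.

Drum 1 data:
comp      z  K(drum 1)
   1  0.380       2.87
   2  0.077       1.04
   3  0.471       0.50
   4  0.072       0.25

V/F (drum 2) = 0.556

Drum 1:
Material balance + equilibrium reduce to Σ zᵢ(Kᵢ−1)/(1+ψ₁(Kᵢ−1)) = 0.
Check two-phase: ΣzᵢKᵢ = 1.424 > 1 and Σzᵢ/Kᵢ = 1.436 > 1, so g(0) = 0.424 > 0 and g(1) = -0.436 < 0.
Newton iteration, ψ₁⁰ = 0.69:
  ψ₁ = 0.690: g = -0.1582, g' = -0.702 → ψ₁ = 0.465
  ψ₁ = 0.465: g = -0.0064, g' = -0.676 → ψ₁ = 0.455
Converged at ψ₁ = 0.455.
Drum-1 compositions:
  1: x = 0.205, y = 0.589
  2: x = 0.076, y = 0.079
  3: x = 0.610, y = 0.305
  4: x = 0.109, y = 0.027
Drum-2 feed = drum-1 liquid: z₂ = (0.2053, 0.0756, 0.6098, 0.1093).
Drum 2:
Material balance + equilibrium reduce to Σ zᵢ(Kᵢ−1)/(1+ψ₂(Kᵢ−1)) = 0.
Feasibility: ΣzᵢKᵢ = 1.513, Σzᵢ/Kᵢ = 1.186 — both > 1, two phases present.
Iterate (Newton) starting at ψ₂ = 0.5:
  ψ₂ = 0.500: g = 0.0255, g' = -0.469 → ψ₂ = 0.554
  ψ₂ = 0.554: g = 0.0008, g' = -0.439 → ψ₂ = 0.556
Converged at ψ₂ = 0.556.
  1: x = 0.072, y = 0.312
  2: x = 0.057, y = 0.090
  3: x = 0.704, y = 0.535
  4: x = 0.167, y = 0.063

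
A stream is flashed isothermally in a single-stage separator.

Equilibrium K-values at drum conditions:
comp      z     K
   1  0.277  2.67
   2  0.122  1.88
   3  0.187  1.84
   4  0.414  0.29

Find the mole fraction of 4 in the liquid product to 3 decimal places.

Rachford–Rice: g(ψ) = Σ zᵢ(Kᵢ−1)/(1+ψ(Kᵢ−1)) = 0.
Feasibility: ΣzᵢKᵢ = 1.433, Σzᵢ/Kᵢ = 1.698 — both > 1, two phases present.
Newton–Raphson from ψ = 0.5:
  ψ = 0.500: g = -0.0185, g' = -0.842 → ψ = 0.478
Converged at ψ = 0.478.
Compositions from xᵢ = zᵢ/(1+ψ(Kᵢ−1)), yᵢ = Kᵢxᵢ:
  1: x = 0.154, y = 0.411
  2: x = 0.086, y = 0.161
  3: x = 0.133, y = 0.246
  4: x = 0.627, y = 0.182

x_4 = 0.627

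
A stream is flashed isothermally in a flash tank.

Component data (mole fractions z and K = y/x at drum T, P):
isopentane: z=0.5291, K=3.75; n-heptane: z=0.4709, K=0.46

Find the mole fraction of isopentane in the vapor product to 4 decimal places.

Binary case is linear: z₁(K₁−1)(1+V/F(K₂−1)) + z₂(K₂−1)(1+V/F(K₁−1)) = 0
⇒ V/F = [z₁(K₁−1)+z₂(K₂−1)] / [−(K₁−1)(K₂−1)] = 1.20074/1.48500 = 0.8086
Compositions from xᵢ = zᵢ/(1+V/F(Kᵢ−1)), yᵢ = Kᵢxᵢ:
  isopentane: x = 0.1641, y = 0.6155
  n-heptane: x = 0.8359, y = 0.3845

y_isopentane = 0.6155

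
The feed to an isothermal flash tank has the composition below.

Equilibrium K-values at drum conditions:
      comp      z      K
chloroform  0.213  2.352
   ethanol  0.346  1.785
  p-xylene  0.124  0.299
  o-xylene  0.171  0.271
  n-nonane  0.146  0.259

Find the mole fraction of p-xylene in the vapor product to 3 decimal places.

y_p-xylene = 0.048

Material balance + equilibrium reduce to Σ zᵢ(Kᵢ−1)/(1+V/F(Kᵢ−1)) = 0.
g(0) = ΣzᵢKᵢ − 1 = 0.240 and g(1) = 1 − Σzᵢ/Kᵢ = -0.894, so a root lies in (0, 1).
Iterate (Newton) starting at V/F = 0.42:
  V/F = 0.420: g = -0.0720, g' = -0.759 → V/F = 0.325
  V/F = 0.325: g = -0.0021, g' = -0.721 → V/F = 0.322
Converged at V/F = 0.322.
Compositions from xᵢ = zᵢ/(1+V/F(Kᵢ−1)), yᵢ = Kᵢxᵢ:
  chloroform: x = 0.148, y = 0.349
  ethanol: x = 0.276, y = 0.493
  p-xylene: x = 0.160, y = 0.048
  o-xylene: x = 0.224, y = 0.061
  n-nonane: x = 0.192, y = 0.050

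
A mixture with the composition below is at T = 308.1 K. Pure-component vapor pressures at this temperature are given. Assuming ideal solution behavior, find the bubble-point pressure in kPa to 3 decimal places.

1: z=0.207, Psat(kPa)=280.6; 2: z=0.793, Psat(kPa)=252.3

At the bubble point ψ → 0, so ΣzᵢKᵢ = 1 with Kᵢ = Pᵢˢᵃᵗ/P ⇒ P = ΣzᵢPᵢˢᵃᵗ.
P = 0.207·280.6 + 0.793·252.3 = 258.158 kPa

Pbub = 258.158 kPa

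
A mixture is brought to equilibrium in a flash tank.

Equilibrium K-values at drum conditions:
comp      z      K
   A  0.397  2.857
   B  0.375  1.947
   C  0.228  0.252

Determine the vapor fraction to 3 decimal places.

Newton iteration, ψ⁰ = 0.44:
  ψ = 0.440: g = 0.4022, g' = -0.866 → ψ = 0.905
  ψ = 0.905: g = -0.0611, g' = -1.508 → ψ = 0.864
  ψ = 0.864: g = -0.0039, g' = -1.324 → ψ = 0.861
Converged at ψ = 0.861.

ψ = 0.861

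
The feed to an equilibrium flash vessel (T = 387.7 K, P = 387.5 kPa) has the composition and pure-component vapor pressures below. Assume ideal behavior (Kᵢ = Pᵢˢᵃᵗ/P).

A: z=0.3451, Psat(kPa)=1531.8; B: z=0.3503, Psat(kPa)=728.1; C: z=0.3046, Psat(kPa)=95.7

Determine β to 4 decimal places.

β = 0.7309

Raoult's law: Kᵢ = Pᵢˢᵃᵗ/P = Pᵢˢᵃᵗ/387.5.
  K_A = 1531.8/387.5 = 3.953032, K_B = 728.1/387.5 = 1.878968, K_C = 95.7/387.5 = 0.246968
Material balance + equilibrium reduce to Σ zᵢ(Kᵢ−1)/(1+β(Kᵢ−1)) = 0.
g(0) = ΣzᵢKᵢ − 1 = 1.0976 and g(1) = 1 − Σzᵢ/Kᵢ = -0.5071, so a root lies in (0, 1).
Newton iteration, β⁰ = 0.45:
  β = 0.4500: g = 0.31129, g' = -1.0890 → β = 0.7358
  β = 0.7358: g = -0.00627, g' = -1.2675 → β = 0.7309
Converged at β = 0.7309.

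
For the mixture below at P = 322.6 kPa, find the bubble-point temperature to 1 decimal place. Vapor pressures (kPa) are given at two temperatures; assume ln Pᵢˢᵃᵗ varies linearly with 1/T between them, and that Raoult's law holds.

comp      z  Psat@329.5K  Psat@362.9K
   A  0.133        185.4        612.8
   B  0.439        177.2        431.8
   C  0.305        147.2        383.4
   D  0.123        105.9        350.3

Bubble-point temperature: ΣzᵢPᵢˢᵃᵗ(T) = P. Interpolate ln Pᵢˢᵃᵗ = aᵢ + bᵢ/T.
  T = 329.5 K: ΣzᵢPᵢˢᵃᵗ = 160.37 kPa
  T = 362.9 K: ΣzᵢPᵢˢᵃᵗ = 431.09 kPa
  T = 346.2 K: ΣzᵢPᵢˢᵃᵗ = 268.74 kPa
  T = 354.5 K: ΣzᵢPᵢˢᵃᵗ = 341.63 kPa
  T = 350.4 K: ΣzᵢPᵢˢᵃᵗ = 303.84 kPa
  T = 352.4 K: ΣzᵢPᵢˢᵃᵗ = 321.82 kPa
Interpolating between 352.4 K and 354.5 K gives T ≈ 352.5 K.

T = 352.5 K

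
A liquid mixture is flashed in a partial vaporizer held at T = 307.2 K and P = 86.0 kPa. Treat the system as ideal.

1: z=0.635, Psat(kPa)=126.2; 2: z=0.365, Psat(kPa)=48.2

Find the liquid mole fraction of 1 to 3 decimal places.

x_1 = 0.485

Raoult's law: Kᵢ = Pᵢˢᵃᵗ/P = Pᵢˢᵃᵗ/86.0.
  K_1 = 126.2/86.0 = 1.46744, K_2 = 48.2/86.0 = 0.56047
Let ψ = V/F and solve Σ zᵢ(Kᵢ−1)/(1+ψ(Kᵢ−1)) = 0.
g(0) = ΣzᵢKᵢ − 1 = 0.136 and g(1) = 1 − Σzᵢ/Kᵢ = -0.084, so a root lies in (0, 1).
Binary case is linear: z₁(K₁−1)(1+ψ(K₂−1)) + z₂(K₂−1)(1+ψ(K₁−1)) = 0
⇒ ψ = [z₁(K₁−1)+z₂(K₂−1)] / [−(K₁−1)(K₂−1)] = 0.1364/0.2055 = 0.664
Compositions from xᵢ = zᵢ/(1+ψ(Kᵢ−1)), yᵢ = Kᵢxᵢ:
  1: x = 0.485, y = 0.711
  2: x = 0.515, y = 0.289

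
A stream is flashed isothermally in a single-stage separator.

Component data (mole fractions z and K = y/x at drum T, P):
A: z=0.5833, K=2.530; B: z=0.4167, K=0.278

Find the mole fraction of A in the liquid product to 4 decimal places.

Material balance + equilibrium reduce to Σ zᵢ(Kᵢ−1)/(1+ψ(Kᵢ−1)) = 0.
Feasibility: ΣzᵢKᵢ = 1.5916, Σzᵢ/Kᵢ = 1.7295 — both > 1, two phases present.
Binary case is linear: z₁(K₁−1)(1+ψ(K₂−1)) + z₂(K₂−1)(1+ψ(K₁−1)) = 0
⇒ ψ = [z₁(K₁−1)+z₂(K₂−1)] / [−(K₁−1)(K₂−1)] = 0.59159/1.10466 = 0.5355
Compositions from xᵢ = zᵢ/(1+ψ(Kᵢ−1)), yᵢ = Kᵢxᵢ:
  A: x = 0.3206, y = 0.8111
  B: x = 0.6794, y = 0.1889

x_A = 0.3206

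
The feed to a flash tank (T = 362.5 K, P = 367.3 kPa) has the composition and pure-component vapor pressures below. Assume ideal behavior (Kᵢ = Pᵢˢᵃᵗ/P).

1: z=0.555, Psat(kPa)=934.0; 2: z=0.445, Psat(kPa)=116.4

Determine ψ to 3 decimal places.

ψ = 0.524

Raoult's law: Kᵢ = Pᵢˢᵃᵗ/P = Pᵢˢᵃᵗ/367.3.
  K_1 = 934.0/367.3 = 2.54288, K_2 = 116.4/367.3 = 0.31691
Binary case is linear: z₁(K₁−1)(1+ψ(K₂−1)) + z₂(K₂−1)(1+ψ(K₁−1)) = 0
⇒ ψ = [z₁(K₁−1)+z₂(K₂−1)] / [−(K₁−1)(K₂−1)] = 0.5523/1.0539 = 0.524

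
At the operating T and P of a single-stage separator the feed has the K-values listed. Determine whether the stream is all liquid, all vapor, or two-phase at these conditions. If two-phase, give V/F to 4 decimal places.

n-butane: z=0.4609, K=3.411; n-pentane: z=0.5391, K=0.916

ΣzᵢKᵢ = 2.0659; Σzᵢ/Kᵢ = 0.7237.
Since Σzᵢ/Kᵢ < 1 the mixture is above its dew point — single vapor phase.

all vapor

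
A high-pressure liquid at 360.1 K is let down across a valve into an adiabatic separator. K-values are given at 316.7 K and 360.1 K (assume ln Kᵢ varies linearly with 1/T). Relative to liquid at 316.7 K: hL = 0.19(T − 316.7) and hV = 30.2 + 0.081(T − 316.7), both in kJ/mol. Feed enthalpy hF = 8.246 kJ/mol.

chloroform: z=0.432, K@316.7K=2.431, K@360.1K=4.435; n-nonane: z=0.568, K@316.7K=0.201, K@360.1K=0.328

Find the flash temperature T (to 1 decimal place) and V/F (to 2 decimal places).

Adiabatic flash: solve Rachford–Rice at each trial T, then check hF = ψ·hV(T) + (1−ψ)·hL(T).
  T = 316.7 K: K = (2.431, 0.201), RR gives ψ = 0.144, H_out = 4.341 kJ/mol
  T = 360.1 K: K = (4.435, 0.328), RR gives ψ = 0.478, H_out = 20.408 kJ/mol
  T = 338.4 K: K = (3.347, 0.261), RR gives ψ = 0.342, H_out = 13.656 kJ/mol
  T = 327.5 K: K = (2.866, 0.230), RR gives ψ = 0.256, H_out = 9.495 kJ/mol
  T = 322.1 K: K = (2.643, 0.215), RR gives ψ = 0.205, H_out = 7.089 kJ/mol
  T = 324.8 K: K = (2.753, 0.222), RR gives ψ = 0.232, H_out = 8.328 kJ/mol
  T = 323.5 K: K = (2.700, 0.219), RR gives ψ = 0.219, H_out = 7.741 kJ/mol
Linear interpolation between T = 323.5 (H_out = 7.741) and T = 324.8 (H_out = 8.328) on hF = 8.246 gives T ≈ 324.6 K, at which ψ = 0.23.

T = 324.6 K, V/F = 0.23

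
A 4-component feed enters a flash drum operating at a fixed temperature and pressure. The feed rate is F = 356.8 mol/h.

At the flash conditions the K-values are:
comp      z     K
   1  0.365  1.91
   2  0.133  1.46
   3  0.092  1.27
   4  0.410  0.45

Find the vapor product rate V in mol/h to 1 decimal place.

V = 168.5 mol/h

Newton iteration, β⁰ = 0.5:
  β = 0.500: g = -0.0111, g' = -0.403 → β = 0.472
Converged at β = 0.472.
Then V = β·F = 0.4722·356.8 = 168.5 mol/h and L = F − V = 188.3 mol/h.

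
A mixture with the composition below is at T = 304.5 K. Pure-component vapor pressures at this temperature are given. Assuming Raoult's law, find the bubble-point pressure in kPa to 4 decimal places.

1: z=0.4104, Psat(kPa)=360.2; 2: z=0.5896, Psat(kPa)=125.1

At the bubble point ψ → 0, so ΣzᵢKᵢ = 1 with Kᵢ = Pᵢˢᵃᵗ/P ⇒ P = ΣzᵢPᵢˢᵃᵗ.
P = 0.4104·360.2 + 0.5896·125.1 = 221.5850 kPa

Pbub = 221.5850 kPa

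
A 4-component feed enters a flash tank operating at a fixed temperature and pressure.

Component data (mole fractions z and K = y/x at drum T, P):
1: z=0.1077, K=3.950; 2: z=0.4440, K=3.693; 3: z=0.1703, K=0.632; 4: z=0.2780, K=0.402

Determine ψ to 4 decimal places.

Material balance + equilibrium reduce to Σ zᵢ(Kᵢ−1)/(1+ψ(Kᵢ−1)) = 0.
g(0) = ΣzᵢKᵢ − 1 = 1.2845 and g(1) = 1 − Σzᵢ/Kᵢ = -0.1085, so a root lies in (0, 1).
Iterate (Newton) starting at ψ = 0.5:
  ψ = 0.5000: g = 0.32398, g' = -0.9748 → ψ = 0.8324
  ψ = 0.8324: g = 0.03946, g' = -0.8270 → ψ = 0.8801
  ψ = 0.8801: g = -0.00049, g' = -0.8495 → ψ = 0.8795
Converged at ψ = 0.8795.

ψ = 0.8795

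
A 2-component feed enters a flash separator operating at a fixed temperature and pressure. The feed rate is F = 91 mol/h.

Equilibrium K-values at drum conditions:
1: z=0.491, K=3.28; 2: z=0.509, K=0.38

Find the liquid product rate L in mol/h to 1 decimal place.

Rachford–Rice: g(V/F) = Σ zᵢ(Kᵢ−1)/(1+V/F(Kᵢ−1)) = 0.
Check two-phase: ΣzᵢKᵢ = 1.804 > 1 and Σzᵢ/Kᵢ = 1.489 > 1, so g(0) = 0.804 > 0 and g(1) = -0.489 < 0.
Newton–Raphson from V/F = 0.5:
  V/F = 0.500: g = 0.0658, g' = -0.968 → V/F = 0.568
  V/F = 0.568: g = 0.0007, g' = -0.951 → V/F = 0.569
Converged at V/F = 0.569.
Then V = V/F·F = 0.5687·91 = 51.8 mol/h and L = F − V = 39.2 mol/h.

L = 39.2 mol/h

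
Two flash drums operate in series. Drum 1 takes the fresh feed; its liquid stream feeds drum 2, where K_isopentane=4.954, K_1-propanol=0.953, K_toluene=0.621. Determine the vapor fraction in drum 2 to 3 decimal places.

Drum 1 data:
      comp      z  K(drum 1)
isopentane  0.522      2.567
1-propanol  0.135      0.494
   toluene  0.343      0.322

Drum 1:
Let ψ₁ = V/F and solve Σ zᵢ(Kᵢ−1)/(1+ψ₁(Kᵢ−1)) = 0.
g(0) = ΣzᵢKᵢ − 1 = 0.517 and g(1) = 1 − Σzᵢ/Kᵢ = -0.542, so a root lies in (0, 1).
Newton–Raphson from ψ₁ = 0.5:
  ψ₁ = 0.500: g = 0.0154, g' = -0.826 → ψ₁ = 0.519
Converged at ψ₁ = 0.519.
Drum-1 compositions:
  isopentane: x = 0.288, y = 0.739
  1-propanol: x = 0.183, y = 0.090
  toluene: x = 0.529, y = 0.170
Drum-2 feed = drum-1 liquid: z₂ = (0.2880, 0.1830, 0.5290).
Drum 2:
Newton iteration, ψ₂⁰ = 0.5:
  ψ₂ = 0.500: g = 0.1263, g' = -0.624 → ψ₂ = 0.702
  ψ₂ = 0.702: g = 0.0193, g' = -0.457 → ψ₂ = 0.745
  ψ₂ = 0.745: g = 0.0004, g' = -0.437 → ψ₂ = 0.746
Converged at ψ₂ = 0.746.
  isopentane: x = 0.073, y = 0.361
  1-propanol: x = 0.190, y = 0.181
  toluene: x = 0.737, y = 0.458

V/F (drum 2) = 0.746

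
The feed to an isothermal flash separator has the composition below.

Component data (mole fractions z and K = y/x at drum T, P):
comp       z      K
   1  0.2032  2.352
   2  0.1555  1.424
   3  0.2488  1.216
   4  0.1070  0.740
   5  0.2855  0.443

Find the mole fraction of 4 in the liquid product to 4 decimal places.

x_4 = 0.1246

Rachford–Rice: g(ψ) = Σ zᵢ(Kᵢ−1)/(1+ψ(Kᵢ−1)) = 0.
Check two-phase: ΣzᵢKᵢ = 1.2076 > 1 and Σzᵢ/Kᵢ = 1.1893 > 1, so g(0) = 0.2076 > 0 and g(1) = -0.1893 < 0.
Iterate (Newton) starting at ψ = 0.39:
  ψ = 0.3900: g = 0.05191, g' = -0.3432 → ψ = 0.5412
  ψ = 0.5412: g = 0.00035, g' = -0.3430 → ψ = 0.5423
Converged at ψ = 0.5423.
Compositions from xᵢ = zᵢ/(1+ψ(Kᵢ−1)), yᵢ = Kᵢxᵢ:
  1: x = 0.1172, y = 0.2758
  2: x = 0.1264, y = 0.1800
  3: x = 0.2227, y = 0.2708
  4: x = 0.1246, y = 0.0922
  5: x = 0.4090, y = 0.1812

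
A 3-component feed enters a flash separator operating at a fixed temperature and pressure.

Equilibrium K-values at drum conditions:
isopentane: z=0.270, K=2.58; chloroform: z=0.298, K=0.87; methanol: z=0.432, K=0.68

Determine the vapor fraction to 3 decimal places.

Newton–Raphson from ψ = 0.5:
  ψ = 0.500: g = 0.0323, g' = -0.279 → ψ = 0.616
  ψ = 0.616: g = 0.0019, g' = -0.248 → ψ = 0.624
Converged at ψ = 0.624.

ψ = 0.624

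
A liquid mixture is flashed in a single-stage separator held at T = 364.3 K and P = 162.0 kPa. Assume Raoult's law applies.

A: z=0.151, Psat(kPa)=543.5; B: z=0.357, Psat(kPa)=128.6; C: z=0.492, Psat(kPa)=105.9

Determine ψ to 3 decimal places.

Raoult's law: Kᵢ = Pᵢˢᵃᵗ/P = Pᵢˢᵃᵗ/162.0.
  K_A = 543.5/162.0 = 3.35494, K_B = 128.6/162.0 = 0.79383, K_C = 105.9/162.0 = 0.65370
Rachford–Rice: g(ψ) = Σ zᵢ(Kᵢ−1)/(1+ψ(Kᵢ−1)) = 0.
g(0) = ΣzᵢKᵢ − 1 = 0.112 and g(1) = 1 − Σzᵢ/Kᵢ = -0.247, so a root lies in (0, 1).
Newton iteration, ψ⁰ = 0.5:
  ψ = 0.500: g = -0.1248, g' = -0.282 → ψ = 0.057
  ψ = 0.057: g = 0.0652, g' = -0.728 → ψ = 0.147
  ψ = 0.147: g = 0.0089, g' = -0.544 → ψ = 0.163
Converged at ψ = 0.163.

ψ = 0.163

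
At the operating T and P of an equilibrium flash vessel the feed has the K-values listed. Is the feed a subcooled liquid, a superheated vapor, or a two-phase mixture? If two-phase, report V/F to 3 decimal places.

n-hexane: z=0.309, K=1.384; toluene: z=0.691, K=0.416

subcooled liquid

ΣzᵢKᵢ = 0.715; Σzᵢ/Kᵢ = 1.884.
Since ΣzᵢKᵢ < 1 the mixture is below its bubble point — single liquid phase.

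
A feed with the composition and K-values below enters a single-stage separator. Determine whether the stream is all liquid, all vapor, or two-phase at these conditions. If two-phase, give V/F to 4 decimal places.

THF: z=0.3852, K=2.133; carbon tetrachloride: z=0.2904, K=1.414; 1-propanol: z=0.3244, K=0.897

all vapor

ΣzᵢKᵢ = 1.5232; Σzᵢ/Kᵢ = 0.7476.
Since Σzᵢ/Kᵢ < 1 the mixture is above its dew point — single vapor phase.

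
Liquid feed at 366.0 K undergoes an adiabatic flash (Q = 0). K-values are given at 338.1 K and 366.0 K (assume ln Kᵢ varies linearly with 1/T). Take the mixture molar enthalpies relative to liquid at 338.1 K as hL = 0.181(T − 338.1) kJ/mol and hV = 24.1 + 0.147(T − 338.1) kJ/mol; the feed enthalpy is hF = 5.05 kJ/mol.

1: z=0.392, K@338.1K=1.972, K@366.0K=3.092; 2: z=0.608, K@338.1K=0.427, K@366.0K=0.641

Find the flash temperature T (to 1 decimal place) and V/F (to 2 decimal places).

T = 342.3 K, V/F = 0.18

Adiabatic flash: solve Rachford–Rice at each trial T, then check hF = ψ·hV(T) + (1−ψ)·hL(T).
  T = 338.1 K: K = (1.972, 0.427), RR gives ψ = 0.059, H_out = 1.412 kJ/mol
  T = 366.0 K: K = (3.092, 0.641), RR gives ψ = 0.801, H_out = 23.601 kJ/mol
  T = 352.1 K: K = (2.493, 0.528), RR gives ψ = 0.423, H_out = 12.527 kJ/mol
  T = 345.1 K: K = (2.223, 0.476), RR gives ψ = 0.250, H_out = 7.244 kJ/mol
  T = 341.6 K: K = (2.095, 0.451), RR gives ψ = 0.159, H_out = 4.439 kJ/mol
  T = 343.4 K: K = (2.160, 0.464), RR gives ψ = 0.207, H_out = 5.903 kJ/mol
  T = 342.5 K: K = (2.127, 0.457), RR gives ψ = 0.183, H_out = 5.177 kJ/mol
Linear interpolation between T = 341.6 (H_out = 4.439) and T = 342.5 (H_out = 5.177) on hF = 5.05 gives T ≈ 342.3 K, at which ψ = 0.18.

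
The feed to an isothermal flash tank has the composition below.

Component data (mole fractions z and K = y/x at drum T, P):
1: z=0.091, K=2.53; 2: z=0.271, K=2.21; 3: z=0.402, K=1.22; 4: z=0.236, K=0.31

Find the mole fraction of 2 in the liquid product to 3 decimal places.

Rachford–Rice: g(ψ) = Σ zᵢ(Kᵢ−1)/(1+ψ(Kᵢ−1)) = 0.
g(0) = ΣzᵢKᵢ − 1 = 0.393 and g(1) = 1 − Σzᵢ/Kᵢ = -0.249, so a root lies in (0, 1).
Iterate (Newton) starting at ψ = 0.4:
  ψ = 0.400: g = 0.1637, g' = -0.493 → ψ = 0.732
  ψ = 0.732: g = -0.0133, g' = -0.632 → ψ = 0.711
Converged at ψ = 0.711.
Compositions from xᵢ = zᵢ/(1+ψ(Kᵢ−1)), yᵢ = Kᵢxᵢ:
  1: x = 0.044, y = 0.110
  2: x = 0.146, y = 0.322
  3: x = 0.348, y = 0.424
  4: x = 0.463, y = 0.144

x_2 = 0.146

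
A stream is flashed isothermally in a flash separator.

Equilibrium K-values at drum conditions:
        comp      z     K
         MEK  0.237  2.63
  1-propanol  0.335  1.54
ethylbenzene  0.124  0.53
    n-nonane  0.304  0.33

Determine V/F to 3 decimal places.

Newton iteration, V/F⁰ = 0.63:
  V/F = 0.630: g = -0.1097, g' = -0.672 → V/F = 0.467
  V/F = 0.467: g = -0.0071, g' = -0.599 → V/F = 0.455
Converged at V/F = 0.455.

V/F = 0.455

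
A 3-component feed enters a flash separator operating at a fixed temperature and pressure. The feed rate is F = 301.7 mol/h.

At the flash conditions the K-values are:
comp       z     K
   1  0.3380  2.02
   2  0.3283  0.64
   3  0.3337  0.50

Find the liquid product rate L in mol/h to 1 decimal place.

L = 261.1 mol/h

Material balance + equilibrium reduce to Σ zᵢ(Kᵢ−1)/(1+β(Kᵢ−1)) = 0.
Feasibility: ΣzᵢKᵢ = 1.0597, Σzᵢ/Kᵢ = 1.3477 — both > 1, two phases present.
Newton–Raphson from β = 0.5:
  β = 0.5000: g = -0.13828, g' = -0.3658 → β = 0.1220
  β = 0.1220: g = 0.00530, g' = -0.4193 → β = 0.1346
  β = 0.1346: g = 0.00003, g' = -0.4148 → β = 0.1347
Converged at β = 0.1347.
Then V = β·F = 0.1347·301.7 = 40.6 mol/h and L = F − V = 261.1 mol/h.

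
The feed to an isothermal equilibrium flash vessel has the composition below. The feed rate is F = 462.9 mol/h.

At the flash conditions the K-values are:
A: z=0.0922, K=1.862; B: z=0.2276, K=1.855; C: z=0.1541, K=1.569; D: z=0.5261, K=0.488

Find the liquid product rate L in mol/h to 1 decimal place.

L = 355.0 mol/h

Newton iteration, β⁰ = 0.48:
  β = 0.4800: g = -0.09407, g' = -0.3911 → β = 0.2395
  β = 0.2395: g = -0.00244, g' = -0.3795 → β = 0.2331
Converged at β = 0.2331.
Then V = β·F = 0.2331·462.9 = 107.9 mol/h and L = F − V = 355.0 mol/h.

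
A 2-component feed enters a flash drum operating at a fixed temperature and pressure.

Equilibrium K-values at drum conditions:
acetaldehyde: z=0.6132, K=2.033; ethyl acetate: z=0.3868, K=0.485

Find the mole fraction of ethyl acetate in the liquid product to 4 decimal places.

Material balance + equilibrium reduce to Σ zᵢ(Kᵢ−1)/(1+ψ(Kᵢ−1)) = 0.
Check two-phase: ΣzᵢKᵢ = 1.4342 > 1 and Σzᵢ/Kᵢ = 1.0991 > 1, so g(0) = 0.4342 > 0 and g(1) = -0.0991 < 0.
Binary case is linear: z₁(K₁−1)(1+ψ(K₂−1)) + z₂(K₂−1)(1+ψ(K₁−1)) = 0
⇒ ψ = [z₁(K₁−1)+z₂(K₂−1)] / [−(K₁−1)(K₂−1)] = 0.43423/0.53199 = 0.8162
Compositions from xᵢ = zᵢ/(1+ψ(Kᵢ−1)), yᵢ = Kᵢxᵢ:
  acetaldehyde: x = 0.3327, y = 0.6764
  ethyl acetate: x = 0.6673, y = 0.3236

x_ethyl acetate = 0.6673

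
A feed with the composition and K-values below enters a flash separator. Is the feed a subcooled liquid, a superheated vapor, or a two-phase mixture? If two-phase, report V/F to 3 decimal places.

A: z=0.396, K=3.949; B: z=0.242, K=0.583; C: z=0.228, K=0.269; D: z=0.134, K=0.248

ΣzᵢKᵢ = 1.799; Σzᵢ/Kᵢ = 1.903.
Both exceed 1, so a two-phase solution exists.
Iterate (Newton) starting at ψ = 0.5:
  ψ = 0.500: g = -0.0797, g' = -1.127 → ψ = 0.429
  ψ = 0.429: g = 0.0008, g' = -1.157 → ψ = 0.430
Converged at ψ = 0.430.

two-phase, V/F = 0.430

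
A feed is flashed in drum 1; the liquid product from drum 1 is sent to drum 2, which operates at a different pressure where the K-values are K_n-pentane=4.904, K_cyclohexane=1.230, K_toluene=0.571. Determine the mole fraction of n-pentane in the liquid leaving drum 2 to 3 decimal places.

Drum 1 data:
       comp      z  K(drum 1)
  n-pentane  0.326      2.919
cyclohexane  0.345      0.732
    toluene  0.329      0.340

Drum 1:
Let ψ₁ = V/F and solve Σ zᵢ(Kᵢ−1)/(1+ψ₁(Kᵢ−1)) = 0.
Feasibility: ΣzᵢKᵢ = 1.316, Σzᵢ/Kᵢ = 1.551 — both > 1, two phases present.
Newton iteration, ψ₁⁰ = 0.5:
  ψ₁ = 0.500: g = -0.1116, g' = -0.665 → ψ₁ = 0.332
  ψ₁ = 0.332: g = 0.0024, g' = -0.713 → ψ₁ = 0.336
Converged at ψ₁ = 0.336.
Drum-1 compositions:
  n-pentane: x = 0.198, y = 0.579
  cyclohexane: x = 0.379, y = 0.277
  toluene: x = 0.423, y = 0.144
Drum-2 feed = drum-1 liquid: z₂ = (0.1983, 0.3791, 0.4226).
Drum 2:
Rachford–Rice: g(ψ₂) = Σ zᵢ(Kᵢ−1)/(1+ψ₂(Kᵢ−1)) = 0.
Check two-phase: ΣzᵢKᵢ = 1.680 > 1 and Σzᵢ/Kᵢ = 1.089 > 1, so g(0) = 0.680 > 0 and g(1) = -0.089 < 0.
Newton iteration, ψ₂⁰ = 0.45:
  ψ₂ = 0.450: g = 0.1351, g' = -0.534 → ψ₂ = 0.703
  ψ₂ = 0.703: g = 0.0221, g' = -0.390 → ψ₂ = 0.760
  ψ₂ = 0.760: g = 0.0004, g' = -0.378 → ψ₂ = 0.761
Converged at ψ₂ = 0.761.
  n-pentane: x = 0.050, y = 0.245
  cyclohexane: x = 0.323, y = 0.397
  toluene: x = 0.627, y = 0.358

x_n-pentane (drum 2) = 0.050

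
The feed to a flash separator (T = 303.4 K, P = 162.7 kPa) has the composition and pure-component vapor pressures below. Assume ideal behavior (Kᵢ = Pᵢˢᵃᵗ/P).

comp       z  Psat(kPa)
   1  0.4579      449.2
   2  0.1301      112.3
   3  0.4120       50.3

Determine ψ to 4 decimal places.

ψ = 0.4385

Raoult's law: Kᵢ = Pᵢˢᵃᵗ/P = Pᵢˢᵃᵗ/162.7.
  K_1 = 449.2/162.7 = 2.760910, K_2 = 112.3/162.7 = 0.690227, K_3 = 50.3/162.7 = 0.309158
Let ψ = V/F and solve Σ zᵢ(Kᵢ−1)/(1+ψ(Kᵢ−1)) = 0.
g(0) = ΣzᵢKᵢ − 1 = 0.4814 and g(1) = 1 − Σzᵢ/Kᵢ = -0.6870, so a root lies in (0, 1).
Newton–Raphson from ψ = 0.5:
  ψ = 0.5000: g = -0.05372, g' = -0.8779 → ψ = 0.4388
  ψ = 0.4388: g = -0.00023, g' = -0.8735 → ψ = 0.4385
Converged at ψ = 0.4385.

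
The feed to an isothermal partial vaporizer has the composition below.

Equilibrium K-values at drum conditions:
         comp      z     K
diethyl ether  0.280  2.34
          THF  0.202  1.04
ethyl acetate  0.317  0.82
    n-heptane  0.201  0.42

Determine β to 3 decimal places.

β = 0.517

Let β = V/F and solve Σ zᵢ(Kᵢ−1)/(1+β(Kᵢ−1)) = 0.
Check two-phase: ΣzᵢKᵢ = 1.210 > 1 and Σzᵢ/Kᵢ = 1.179 > 1, so g(0) = 0.210 > 0 and g(1) = -0.179 < 0.
Newton–Raphson from β = 0.7:
  β = 0.700: g = -0.0601, g' = -0.339 → β = 0.523
  β = 0.523: g = -0.0018, g' = -0.326 → β = 0.517
Converged at β = 0.517.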